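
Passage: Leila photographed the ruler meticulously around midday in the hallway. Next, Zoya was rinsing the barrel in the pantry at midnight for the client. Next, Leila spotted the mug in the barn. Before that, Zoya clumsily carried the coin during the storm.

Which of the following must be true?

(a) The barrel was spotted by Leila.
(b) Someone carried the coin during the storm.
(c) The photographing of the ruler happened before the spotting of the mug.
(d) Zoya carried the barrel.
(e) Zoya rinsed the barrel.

(a) Not entailed — Leila spotted the mug, not the barrel; the barrel belongs to the rinsing event.
(b) Entailed — every conjunct here is already in the original carrying event.
(c) Entailed — the narrative places the photographing before the spotting.
(d) Not entailed — Zoya carried the coin, not the barrel; the barrel belongs to the rinsing event.
(e) Entailed — 'rinse' is an activity; 'was rinsing' entails that some rinsing happened, so 'rinsed' holds.

(b), (c), (e)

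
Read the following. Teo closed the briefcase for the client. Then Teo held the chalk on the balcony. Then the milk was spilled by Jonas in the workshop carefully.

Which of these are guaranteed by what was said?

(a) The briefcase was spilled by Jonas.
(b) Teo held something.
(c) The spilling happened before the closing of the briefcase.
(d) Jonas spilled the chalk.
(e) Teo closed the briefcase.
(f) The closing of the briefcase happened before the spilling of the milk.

(b), (e), (f)

(a) Not entailed — Jonas spilled the milk, not the briefcase; the briefcase belongs to the closing event.
(b) Entailed — every conjunct here is already in the original holding event.
(c) Not entailed — the narrative places the closing before the spilling, not after.
(d) Not entailed — Jonas spilled the milk, not the chalk; the chalk belongs to the holding event.
(e) Entailed — this follows by dropping conjuncts from the closing event's description.
(f) Entailed — the narrative places the closing before the spilling.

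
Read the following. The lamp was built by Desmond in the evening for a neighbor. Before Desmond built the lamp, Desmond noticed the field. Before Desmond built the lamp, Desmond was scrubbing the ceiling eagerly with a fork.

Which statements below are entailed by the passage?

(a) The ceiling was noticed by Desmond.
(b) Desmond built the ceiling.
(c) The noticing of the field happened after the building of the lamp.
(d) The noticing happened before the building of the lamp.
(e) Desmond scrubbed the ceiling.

(a) Not entailed — Desmond noticed the field, not the ceiling; the ceiling belongs to the scrubbing event.
(b) Not entailed — Desmond built the lamp, not the ceiling; the ceiling belongs to the scrubbing event.
(c) Not entailed — the narrative places the noticing before the building, not after.
(d) Entailed — the narrative places the noticing before the building.
(e) Entailed — 'scrub' is an activity; 'was scrubbing' entails that some scrubbing happened, so 'scrubbed' holds.

(d), (e)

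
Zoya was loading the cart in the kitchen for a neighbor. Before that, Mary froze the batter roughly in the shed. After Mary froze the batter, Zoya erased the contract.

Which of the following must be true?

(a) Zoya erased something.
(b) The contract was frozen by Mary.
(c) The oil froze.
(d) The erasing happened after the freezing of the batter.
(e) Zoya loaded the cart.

(a), (d)

(a) Entailed — this follows by dropping conjuncts from the erasing event's description.
(b) Not entailed — Mary froze the batter, not the contract; the contract belongs to the erasing event.
(c) Not entailed — the batter is what froze, not the oil.
(d) Entailed — the narrative places the freezing before the erasing.
(e) Not entailed — 'was loading' is progressive on an accomplishment; it does not entail the completed 'loaded'.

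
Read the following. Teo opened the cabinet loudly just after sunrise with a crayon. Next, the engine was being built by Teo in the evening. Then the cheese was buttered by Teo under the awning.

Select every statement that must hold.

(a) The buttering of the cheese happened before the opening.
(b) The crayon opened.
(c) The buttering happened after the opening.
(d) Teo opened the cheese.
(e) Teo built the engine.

(a) Not entailed — the narrative places the opening before the buttering, not after.
(b) Not entailed — the cabinet is what opened, not the crayon.
(c) Entailed — the narrative places the opening before the buttering.
(d) Not entailed — Teo opened the cabinet, not the cheese; the cheese belongs to the buttering event.
(e) Not entailed — 'was building' is progressive on an accomplishment; it does not entail the completed 'built'.

(c)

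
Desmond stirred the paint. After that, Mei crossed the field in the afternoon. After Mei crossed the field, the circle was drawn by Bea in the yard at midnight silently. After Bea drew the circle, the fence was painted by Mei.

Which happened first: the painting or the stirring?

The connectives place the stirring before the painting.

the stirring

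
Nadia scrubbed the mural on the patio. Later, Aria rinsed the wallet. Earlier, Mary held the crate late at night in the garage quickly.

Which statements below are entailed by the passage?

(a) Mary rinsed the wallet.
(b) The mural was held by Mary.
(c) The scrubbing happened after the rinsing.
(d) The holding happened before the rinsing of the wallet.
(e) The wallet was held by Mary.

(d)

(a) Not entailed — the passage has Aria rinsing the wallet, not Mary.
(b) Not entailed — Mary held the crate, not the mural; the mural belongs to the scrubbing event.
(c) Not entailed — the narrative places the scrubbing before the rinsing, not after.
(d) Entailed — the narrative places the holding before the rinsing.
(e) Not entailed — Mary held the crate, not the wallet; the wallet belongs to the rinsing event.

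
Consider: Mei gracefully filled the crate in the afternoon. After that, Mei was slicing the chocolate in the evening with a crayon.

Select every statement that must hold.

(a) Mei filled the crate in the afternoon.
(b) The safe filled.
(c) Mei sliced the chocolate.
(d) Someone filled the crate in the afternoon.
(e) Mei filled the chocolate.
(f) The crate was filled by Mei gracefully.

(a) Entailed — this follows by dropping conjuncts from the filling event's description.
(b) Not entailed — the crate is what filled, not the safe.
(c) Not entailed — 'was slicing' is progressive on an accomplishment; it does not entail the completed 'sliced'.
(d) Entailed — this follows by dropping conjuncts from the filling event's description.
(e) Not entailed — Mei filled the crate, not the chocolate; the chocolate belongs to the slicing event.
(f) Entailed — every conjunct here is already in the original filling event.

(a), (d), (f)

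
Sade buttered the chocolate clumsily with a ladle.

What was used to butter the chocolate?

'with a ladle' marks the instrument of the buttering event.

a ladle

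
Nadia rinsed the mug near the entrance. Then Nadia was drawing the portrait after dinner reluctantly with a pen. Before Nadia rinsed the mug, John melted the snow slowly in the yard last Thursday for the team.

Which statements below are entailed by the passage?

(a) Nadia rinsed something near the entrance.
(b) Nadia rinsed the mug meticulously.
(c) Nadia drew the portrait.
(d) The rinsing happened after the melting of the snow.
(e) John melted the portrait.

(a), (d)

(a) Entailed — the original entails any weakening of itself; this just generalizes the patient.
(b) Not entailed — 'meticulously' adds information not in the original event.
(c) Not entailed — 'was drawing' is progressive on an accomplishment; it does not entail the completed 'drew'.
(d) Entailed — the narrative places the melting before the rinsing.
(e) Not entailed — John melted the snow, not the portrait; the portrait belongs to the drawing event.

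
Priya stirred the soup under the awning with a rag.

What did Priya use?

'with a rag' marks the instrument of the stirring event.

a rag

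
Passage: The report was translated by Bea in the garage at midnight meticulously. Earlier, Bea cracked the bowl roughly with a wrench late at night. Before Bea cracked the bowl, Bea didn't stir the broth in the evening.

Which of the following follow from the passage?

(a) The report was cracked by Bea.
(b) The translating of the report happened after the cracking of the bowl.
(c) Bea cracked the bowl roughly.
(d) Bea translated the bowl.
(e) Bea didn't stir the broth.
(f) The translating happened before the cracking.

(a) Not entailed — Bea cracked the bowl, not the report; the report belongs to the translating event.
(b) Entailed — the narrative places the cracking before the translating.
(c) Entailed — this follows by dropping conjuncts from the cracking event's description.
(d) Not entailed — Bea translated the report, not the bowl; the bowl belongs to the cracking event.
(e) Not entailed — dropping 'in the evening' under negation is not valid — the original leaves open that Bea stirred the broth some other way.
(f) Not entailed — the narrative places the cracking before the translating, not after.

(b), (c)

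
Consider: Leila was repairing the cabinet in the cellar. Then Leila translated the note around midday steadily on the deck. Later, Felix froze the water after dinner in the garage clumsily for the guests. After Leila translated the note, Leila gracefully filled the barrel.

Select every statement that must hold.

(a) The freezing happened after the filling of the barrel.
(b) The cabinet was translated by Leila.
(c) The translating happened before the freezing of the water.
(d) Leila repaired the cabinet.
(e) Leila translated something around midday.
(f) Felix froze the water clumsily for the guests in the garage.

(c), (e), (f)

(a) Not entailed — the narrative doesn't order the filling relative to the freezing.
(b) Not entailed — Leila translated the note, not the cabinet; the cabinet belongs to the repairing event.
(c) Entailed — the narrative places the translating before the freezing.
(d) Not entailed — 'was repairing' is progressive on an accomplishment; it does not entail the completed 'repaired'.
(e) Entailed — dropping 'on the deck', 'steadily' and generalizing the patient leaves a sub-description the original still satisfies.
(f) Entailed — every conjunct here is already in the original freezing event.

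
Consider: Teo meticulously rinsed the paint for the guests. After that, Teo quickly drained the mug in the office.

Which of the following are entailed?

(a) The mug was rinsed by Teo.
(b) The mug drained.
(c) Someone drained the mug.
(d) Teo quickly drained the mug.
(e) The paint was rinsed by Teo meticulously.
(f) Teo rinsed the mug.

(a) Not entailed — Teo rinsed the paint, not the mug; the mug belongs to the draining event.
(b) Entailed — 'Teo drained the mug' is causative; it entails the inchoative 'the mug drained'.
(c) Entailed — dropping 'quickly', 'in the office' and generalizing the agent leaves a sub-description the original still satisfies.
(d) Entailed — dropping 'in the office' leaves a sub-description the original still satisfies.
(e) Entailed — every conjunct here is already in the original rinsing event.
(f) Not entailed — Teo rinsed the paint, not the mug; the mug belongs to the draining event.

(b), (c), (d), (e)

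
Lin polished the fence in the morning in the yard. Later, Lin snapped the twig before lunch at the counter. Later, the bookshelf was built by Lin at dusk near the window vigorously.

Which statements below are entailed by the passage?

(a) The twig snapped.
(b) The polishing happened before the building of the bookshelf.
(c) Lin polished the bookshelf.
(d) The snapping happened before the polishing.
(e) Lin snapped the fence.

(a), (b)

(a) Entailed — 'Lin snapped the twig' is causative; it entails the inchoative 'the twig snapped'.
(b) Entailed — the narrative places the polishing before the building.
(c) Not entailed — Lin polished the fence, not the bookshelf; the bookshelf belongs to the building event.
(d) Not entailed — the narrative places the polishing before the snapping, not after.
(e) Not entailed — Lin snapped the twig, not the fence; the fence belongs to the polishing event.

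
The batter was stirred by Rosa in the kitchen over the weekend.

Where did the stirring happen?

'in the kitchen' marks the location of the stirring event.

in the kitchen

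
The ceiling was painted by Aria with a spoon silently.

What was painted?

the ceiling

'the ceiling' marks the patient of the painting event.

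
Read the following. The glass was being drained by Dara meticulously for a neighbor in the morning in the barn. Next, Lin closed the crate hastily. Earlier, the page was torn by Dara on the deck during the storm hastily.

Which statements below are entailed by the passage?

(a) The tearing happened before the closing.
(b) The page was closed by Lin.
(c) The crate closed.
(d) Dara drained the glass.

(a), (c)

(a) Entailed — the narrative places the tearing before the closing.
(b) Not entailed — Lin closed the crate, not the page; the page belongs to the tearing event.
(c) Entailed — 'Lin closed the crate' is causative; it entails the inchoative 'the crate closed'.
(d) Not entailed — 'was draining' is progressive on an accomplishment; it does not entail the completed 'drained'.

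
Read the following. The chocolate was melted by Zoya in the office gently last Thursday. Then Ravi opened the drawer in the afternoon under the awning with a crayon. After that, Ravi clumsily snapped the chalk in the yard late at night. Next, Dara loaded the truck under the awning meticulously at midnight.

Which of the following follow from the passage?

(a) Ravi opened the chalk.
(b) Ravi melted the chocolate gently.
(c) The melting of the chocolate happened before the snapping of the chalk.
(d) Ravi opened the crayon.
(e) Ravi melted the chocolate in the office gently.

(a) Not entailed — Ravi opened the drawer, not the chalk; the chalk belongs to the snapping event.
(b) Not entailed — the passage has Zoya melting the chocolate, not Ravi.
(c) Entailed — the narrative places the melting before the snapping.
(d) Not entailed — the crayon is the instrument, not what was opened.
(e) Not entailed — the passage has Zoya melting the chocolate, not Ravi.

(c)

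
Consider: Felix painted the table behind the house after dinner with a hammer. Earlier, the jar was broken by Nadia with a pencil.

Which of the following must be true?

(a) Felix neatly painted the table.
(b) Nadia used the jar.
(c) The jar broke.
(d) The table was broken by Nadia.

(a) Not entailed — 'neatly' adds information not in the original event.
(b) Not entailed — the jar is the patient, not an instrument — Nadia used a pencil.
(c) Entailed — 'Nadia broke the jar' is causative; it entails the inchoative 'the jar broke'.
(d) Not entailed — Nadia broke the jar, not the table; the table belongs to the painting event.

(c)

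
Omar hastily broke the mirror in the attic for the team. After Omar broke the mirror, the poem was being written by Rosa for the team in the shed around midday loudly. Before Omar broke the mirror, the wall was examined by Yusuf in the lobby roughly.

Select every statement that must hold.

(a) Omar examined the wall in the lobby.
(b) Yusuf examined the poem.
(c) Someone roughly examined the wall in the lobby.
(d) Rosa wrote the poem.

(a) Not entailed — the passage has Yusuf examining the wall, not Omar.
(b) Not entailed — Yusuf examined the wall, not the poem; the poem belongs to the writing event.
(c) Entailed — generalizing the agent leaves a sub-description the original still satisfies.
(d) Not entailed — 'was writing' is progressive on an accomplishment; it does not entail the completed 'wrote'.

(c)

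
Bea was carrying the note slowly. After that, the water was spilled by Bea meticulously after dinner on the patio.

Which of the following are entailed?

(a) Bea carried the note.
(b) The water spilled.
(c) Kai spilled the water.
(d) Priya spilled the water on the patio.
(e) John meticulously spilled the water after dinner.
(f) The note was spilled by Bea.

(a), (b)

(a) Entailed — 'carry' is an activity; 'was carrying' entails that some carrying happened, so 'carried' holds.
(b) Entailed — 'Bea spilled the water' is causative; it entails the inchoative 'the water spilled'.
(c) Not entailed — the passage has Bea spilling the water, not Kai.
(d) Not entailed — the passage has Bea spilling the water, not Priya.
(e) Not entailed — the passage has Bea spilling the water, not John.
(f) Not entailed — Bea spilled the water, not the note; the note belongs to the carrying event.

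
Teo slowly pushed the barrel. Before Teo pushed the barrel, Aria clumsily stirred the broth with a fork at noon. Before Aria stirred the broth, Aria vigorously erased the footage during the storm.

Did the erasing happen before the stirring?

The narrative orders the erasing before the stirring.

yes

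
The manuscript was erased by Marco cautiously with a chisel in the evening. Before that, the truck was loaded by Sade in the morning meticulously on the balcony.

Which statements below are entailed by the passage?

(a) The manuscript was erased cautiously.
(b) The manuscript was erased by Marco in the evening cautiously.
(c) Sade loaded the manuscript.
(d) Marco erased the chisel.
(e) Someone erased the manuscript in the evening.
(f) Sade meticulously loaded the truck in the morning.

(a), (b), (e), (f)

(a) Entailed — dropping 'with a chisel', 'in the evening' and generalizing the agent leaves a sub-description the original still satisfies.
(b) Entailed — every conjunct here is already in the original erasing event.
(c) Not entailed — Sade loaded the truck, not the manuscript; the manuscript belongs to the erasing event.
(d) Not entailed — the chisel is the instrument, not what was erased.
(e) Entailed — this follows by dropping conjuncts from the erasing event's description.
(f) Entailed — this follows by dropping conjuncts from the loading event's description.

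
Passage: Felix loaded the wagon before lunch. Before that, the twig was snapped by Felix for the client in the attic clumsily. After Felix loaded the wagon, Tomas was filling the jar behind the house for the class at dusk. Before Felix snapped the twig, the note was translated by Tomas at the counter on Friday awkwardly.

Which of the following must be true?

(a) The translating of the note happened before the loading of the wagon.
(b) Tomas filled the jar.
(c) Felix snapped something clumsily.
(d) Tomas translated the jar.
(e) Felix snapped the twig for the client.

(a) Entailed — the narrative places the translating before the loading.
(b) Not entailed — 'was filling' is progressive on an accomplishment; it does not entail the completed 'filled'.
(c) Entailed — this follows by dropping conjuncts from the snapping event's description.
(d) Not entailed — Tomas translated the note, not the jar; the jar belongs to the filling event.
(e) Entailed — this follows by dropping conjuncts from the snapping event's description.

(a), (c), (e)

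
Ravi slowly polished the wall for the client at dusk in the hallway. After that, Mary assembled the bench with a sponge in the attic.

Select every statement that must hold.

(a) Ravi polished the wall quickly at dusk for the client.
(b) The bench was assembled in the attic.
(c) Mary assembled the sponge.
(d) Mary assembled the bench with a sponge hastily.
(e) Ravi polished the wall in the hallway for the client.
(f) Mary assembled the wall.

(b), (e)

(a) Not entailed — 'quickly' adds a manner not in (and inconsistent with) the original.
(b) Entailed — this follows by dropping conjuncts from the assembling event's description.
(c) Not entailed — the sponge is the instrument, not what was assembled.
(d) Not entailed — 'hastily' adds information not in the original event.
(e) Entailed — every conjunct here is already in the original polishing event.
(f) Not entailed — Mary assembled the bench, not the wall; the wall belongs to the polishing event.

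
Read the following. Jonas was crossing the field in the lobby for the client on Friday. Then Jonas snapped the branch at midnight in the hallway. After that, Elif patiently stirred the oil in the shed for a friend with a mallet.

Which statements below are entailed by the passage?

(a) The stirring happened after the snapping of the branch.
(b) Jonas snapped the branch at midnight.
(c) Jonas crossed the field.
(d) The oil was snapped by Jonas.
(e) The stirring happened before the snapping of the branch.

(a), (b)

(a) Entailed — the narrative places the snapping before the stirring.
(b) Entailed — every conjunct here is already in the original snapping event.
(c) Not entailed — 'was crossing' is progressive on an accomplishment; it does not entail the completed 'crossed'.
(d) Not entailed — Jonas snapped the branch, not the oil; the oil belongs to the stirring event.
(e) Not entailed — the narrative places the snapping before the stirring, not after.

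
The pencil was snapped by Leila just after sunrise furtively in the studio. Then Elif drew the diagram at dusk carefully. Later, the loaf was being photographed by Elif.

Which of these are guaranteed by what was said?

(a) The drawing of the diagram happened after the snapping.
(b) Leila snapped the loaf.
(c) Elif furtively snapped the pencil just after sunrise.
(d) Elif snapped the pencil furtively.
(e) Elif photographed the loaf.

(a) Entailed — the narrative places the snapping before the drawing.
(b) Not entailed — Leila snapped the pencil, not the loaf; the loaf belongs to the photographing event.
(c) Not entailed — the passage has Leila snapping the pencil, not Elif.
(d) Not entailed — the passage has Leila snapping the pencil, not Elif.
(e) Not entailed — 'was photographing' is progressive on an accomplishment; it does not entail the completed 'photographed'.

(a)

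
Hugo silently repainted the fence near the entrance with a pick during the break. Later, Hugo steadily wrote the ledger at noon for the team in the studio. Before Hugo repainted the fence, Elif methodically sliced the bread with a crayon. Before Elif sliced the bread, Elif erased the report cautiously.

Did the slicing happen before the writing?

The narrative orders the slicing before the writing.

yes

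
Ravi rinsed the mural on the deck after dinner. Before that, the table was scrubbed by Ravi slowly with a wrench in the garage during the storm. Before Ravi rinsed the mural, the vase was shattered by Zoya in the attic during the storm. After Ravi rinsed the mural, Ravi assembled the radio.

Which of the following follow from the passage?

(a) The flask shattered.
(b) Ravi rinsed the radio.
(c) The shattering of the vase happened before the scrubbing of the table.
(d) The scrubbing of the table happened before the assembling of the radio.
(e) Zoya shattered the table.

(a) Not entailed — the vase is what shattered, not the flask.
(b) Not entailed — Ravi rinsed the mural, not the radio; the radio belongs to the assembling event.
(c) Not entailed — the narrative doesn't order the shattering relative to the scrubbing.
(d) Entailed — the narrative places the scrubbing before the assembling.
(e) Not entailed — Zoya shattered the vase, not the table; the table belongs to the scrubbing event.

(d)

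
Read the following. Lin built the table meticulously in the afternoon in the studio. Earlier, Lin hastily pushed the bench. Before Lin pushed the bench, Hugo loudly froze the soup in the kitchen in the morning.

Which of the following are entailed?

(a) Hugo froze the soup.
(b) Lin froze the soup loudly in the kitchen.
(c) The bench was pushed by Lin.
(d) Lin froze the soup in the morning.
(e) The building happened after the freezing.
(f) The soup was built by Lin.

(a), (c), (e)

(a) Entailed — the original entails any weakening of itself; this just drops 'in the kitchen', 'in the morning', 'loudly'.
(b) Not entailed — the passage has Hugo freezing the soup, not Lin.
(c) Entailed — this follows by dropping conjuncts from the pushing event's description.
(d) Not entailed — the passage has Hugo freezing the soup, not Lin.
(e) Entailed — the narrative places the freezing before the building.
(f) Not entailed — Lin built the table, not the soup; the soup belongs to the freezing event.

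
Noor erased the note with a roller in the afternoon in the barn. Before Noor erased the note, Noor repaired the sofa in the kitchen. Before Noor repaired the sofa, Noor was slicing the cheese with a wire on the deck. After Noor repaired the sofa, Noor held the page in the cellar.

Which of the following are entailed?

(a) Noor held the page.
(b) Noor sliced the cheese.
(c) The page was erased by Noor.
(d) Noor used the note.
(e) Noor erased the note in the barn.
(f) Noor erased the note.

(a), (e), (f)

(a) Entailed — the original entails any weakening of itself; this just drops 'in the cellar'.
(b) Not entailed — 'was slicing' is progressive on an accomplishment; it does not entail the completed 'sliced'.
(c) Not entailed — Noor erased the note, not the page; the page belongs to the holding event.
(d) Not entailed — the note is the patient, not an instrument — Noor used a roller.
(e) Entailed — the original entails any weakening of itself; this just drops 'with a roller', 'in the afternoon'.
(f) Entailed — dropping 'with a roller', 'in the barn', 'in the afternoon' leaves a sub-description the original still satisfies.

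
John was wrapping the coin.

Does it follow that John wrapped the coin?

'was wrapping' is progressive; for an accomplishment like 'wrap the coin', it doesn't entail completion.

no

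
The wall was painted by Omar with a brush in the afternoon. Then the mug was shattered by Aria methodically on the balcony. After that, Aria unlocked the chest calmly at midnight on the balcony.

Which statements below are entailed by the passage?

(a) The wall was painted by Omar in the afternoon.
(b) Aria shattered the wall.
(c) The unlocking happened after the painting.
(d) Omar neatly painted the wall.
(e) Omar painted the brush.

(a) Entailed — the original entails any weakening of itself; this just drops 'with a brush'.
(b) Not entailed — Aria shattered the mug, not the wall; the wall belongs to the painting event.
(c) Entailed — the narrative places the painting before the unlocking.
(d) Not entailed — 'neatly' adds information not in the original event.
(e) Not entailed — the brush is the instrument, not what was painted.

(a), (c)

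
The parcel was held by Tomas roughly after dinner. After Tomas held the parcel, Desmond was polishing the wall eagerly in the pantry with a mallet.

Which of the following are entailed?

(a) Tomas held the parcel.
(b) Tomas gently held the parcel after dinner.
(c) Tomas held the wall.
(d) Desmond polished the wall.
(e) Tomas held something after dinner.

(a), (d), (e)

(a) Entailed — the original entails any weakening of itself; this just drops 'roughly', 'after dinner'.
(b) Not entailed — 'gently' adds a manner not in (and inconsistent with) the original.
(c) Not entailed — Tomas held the parcel, not the wall; the wall belongs to the polishing event.
(d) Entailed — 'polish' is an activity; 'was polishing' entails that some polishing happened, so 'polished' holds.
(e) Entailed — this follows by dropping conjuncts from the holding event's description.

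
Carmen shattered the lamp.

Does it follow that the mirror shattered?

Nothing is said about any mirror; only the lamp is affected.

no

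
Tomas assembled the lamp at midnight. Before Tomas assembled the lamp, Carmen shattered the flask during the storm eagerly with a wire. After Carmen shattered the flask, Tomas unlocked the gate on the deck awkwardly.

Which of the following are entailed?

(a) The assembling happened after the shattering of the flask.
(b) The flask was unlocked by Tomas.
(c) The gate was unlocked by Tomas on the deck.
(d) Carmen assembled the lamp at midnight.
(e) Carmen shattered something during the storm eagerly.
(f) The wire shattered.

(a), (c), (e)

(a) Entailed — the narrative places the shattering before the assembling.
(b) Not entailed — Tomas unlocked the gate, not the flask; the flask belongs to the shattering event.
(c) Entailed — this follows by dropping conjuncts from the unlocking event's description.
(d) Not entailed — the passage has Tomas assembling the lamp, not Carmen.
(e) Entailed — this follows by dropping conjuncts from the shattering event's description.
(f) Not entailed — the flask is what shattered, not the wire.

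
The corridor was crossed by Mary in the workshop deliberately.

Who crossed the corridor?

Mary

'Mary' marks the agent of the crossing event.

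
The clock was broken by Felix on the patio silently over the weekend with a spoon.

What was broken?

'the clock' marks the patient of the breaking event.

the clock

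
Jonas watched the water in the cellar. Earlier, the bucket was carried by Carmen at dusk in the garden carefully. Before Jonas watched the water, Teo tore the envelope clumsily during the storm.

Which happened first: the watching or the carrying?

The connectives place the carrying before the watching.

the carrying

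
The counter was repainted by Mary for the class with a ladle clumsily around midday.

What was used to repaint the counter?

'with a ladle' marks the instrument of the repainting event.

a ladle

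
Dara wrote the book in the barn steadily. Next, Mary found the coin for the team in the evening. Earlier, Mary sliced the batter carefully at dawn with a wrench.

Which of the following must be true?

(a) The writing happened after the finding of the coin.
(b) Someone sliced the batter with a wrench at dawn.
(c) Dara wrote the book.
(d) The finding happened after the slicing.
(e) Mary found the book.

(b), (c), (d)

(a) Not entailed — the narrative places the writing before the finding, not after.
(b) Entailed — every conjunct here is already in the original slicing event.
(c) Entailed — the original entails any weakening of itself; this just drops 'in the barn', 'steadily'.
(d) Entailed — the narrative places the slicing before the finding.
(e) Not entailed — Mary found the coin, not the book; the book belongs to the writing event.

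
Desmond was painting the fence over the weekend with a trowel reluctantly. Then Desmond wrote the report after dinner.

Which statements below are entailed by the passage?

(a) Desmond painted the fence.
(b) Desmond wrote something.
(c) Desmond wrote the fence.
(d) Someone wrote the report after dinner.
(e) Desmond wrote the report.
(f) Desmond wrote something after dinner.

(b), (d), (e), (f)

(a) Not entailed — 'was painting' is progressive on an accomplishment; it does not entail the completed 'painted'.
(b) Entailed — every conjunct here is already in the original writing event.
(c) Not entailed — Desmond wrote the report, not the fence; the fence belongs to the painting event.
(d) Entailed — this follows by dropping conjuncts from the writing event's description.
(e) Entailed — every conjunct here is already in the original writing event.
(f) Entailed — every conjunct here is already in the original writing event.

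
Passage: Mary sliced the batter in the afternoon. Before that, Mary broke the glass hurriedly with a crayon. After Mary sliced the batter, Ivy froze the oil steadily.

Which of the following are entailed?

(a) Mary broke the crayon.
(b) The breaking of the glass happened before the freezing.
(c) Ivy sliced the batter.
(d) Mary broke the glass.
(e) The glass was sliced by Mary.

(a) Not entailed — the crayon is the instrument, not what was broken.
(b) Entailed — the narrative places the breaking before the freezing.
(c) Not entailed — the passage has Mary slicing the batter, not Ivy.
(d) Entailed — every conjunct here is already in the original breaking event.
(e) Not entailed — Mary sliced the batter, not the glass; the glass belongs to the breaking event.

(b), (d)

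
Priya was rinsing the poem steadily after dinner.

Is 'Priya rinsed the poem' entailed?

'rinse' is atelic; if Priya was rinsing the poem, then Priya rinsed the poem (for some time).

yes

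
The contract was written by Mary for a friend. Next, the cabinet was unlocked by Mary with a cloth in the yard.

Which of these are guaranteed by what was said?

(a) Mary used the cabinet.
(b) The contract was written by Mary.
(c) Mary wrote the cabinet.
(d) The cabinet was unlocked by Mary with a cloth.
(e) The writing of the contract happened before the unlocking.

(a) Not entailed — the cabinet is the patient, not an instrument — Mary used a cloth.
(b) Entailed — every conjunct here is already in the original writing event.
(c) Not entailed — Mary wrote the contract, not the cabinet; the cabinet belongs to the unlocking event.
(d) Entailed — the original entails any weakening of itself; this just drops 'in the yard'.
(e) Entailed — the narrative places the writing before the unlocking.

(b), (d), (e)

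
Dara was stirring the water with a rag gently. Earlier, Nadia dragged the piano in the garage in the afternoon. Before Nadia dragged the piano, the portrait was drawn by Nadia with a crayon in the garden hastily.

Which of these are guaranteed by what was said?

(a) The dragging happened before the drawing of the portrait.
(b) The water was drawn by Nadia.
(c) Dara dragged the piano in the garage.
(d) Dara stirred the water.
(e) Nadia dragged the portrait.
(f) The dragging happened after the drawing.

(d), (f)

(a) Not entailed — the narrative places the drawing before the dragging, not after.
(b) Not entailed — Nadia drew the portrait, not the water; the water belongs to the stirring event.
(c) Not entailed — the passage has Nadia dragging the piano, not Dara.
(d) Entailed — 'stir' is an activity; 'was stirring' entails that some stirring happened, so 'stirred' holds.
(e) Not entailed — Nadia dragged the piano, not the portrait; the portrait belongs to the drawing event.
(f) Entailed — the narrative places the drawing before the dragging.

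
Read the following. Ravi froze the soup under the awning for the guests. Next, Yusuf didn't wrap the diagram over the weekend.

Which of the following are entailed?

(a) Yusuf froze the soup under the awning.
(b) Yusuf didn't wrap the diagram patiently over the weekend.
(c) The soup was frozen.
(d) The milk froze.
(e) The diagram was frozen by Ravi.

(b), (c)

(a) Not entailed — the passage has Ravi freezing the soup, not Yusuf.
(b) Entailed — under negation, adding a further restriction is entailed: if no such wrapping event occurred, none occurred patiently either.
(c) Entailed — dropping 'for the guests', 'under the awning' and generalizing the agent leaves a sub-description the original still satisfies.
(d) Not entailed — the soup is what froze, not the milk.
(e) Not entailed — Ravi froze the soup, not the diagram; the diagram belongs to the wrapping event.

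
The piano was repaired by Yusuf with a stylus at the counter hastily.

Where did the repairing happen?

at the counter

'at the counter' marks the location of the repairing event.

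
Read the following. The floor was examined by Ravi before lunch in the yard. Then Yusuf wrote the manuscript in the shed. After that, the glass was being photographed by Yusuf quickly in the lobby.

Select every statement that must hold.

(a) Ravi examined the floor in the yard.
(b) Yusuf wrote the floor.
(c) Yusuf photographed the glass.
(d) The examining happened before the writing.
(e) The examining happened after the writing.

(a) Entailed — every conjunct here is already in the original examining event.
(b) Not entailed — Yusuf wrote the manuscript, not the floor; the floor belongs to the examining event.
(c) Not entailed — 'was photographing' is progressive on an accomplishment; it does not entail the completed 'photographed'.
(d) Entailed — the narrative places the examining before the writing.
(e) Not entailed — the narrative places the examining before the writing, not after.

(a), (d)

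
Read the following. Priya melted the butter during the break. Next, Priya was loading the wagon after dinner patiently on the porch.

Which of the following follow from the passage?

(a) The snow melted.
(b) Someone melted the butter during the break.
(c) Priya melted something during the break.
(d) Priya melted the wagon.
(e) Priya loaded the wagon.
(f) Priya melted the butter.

(a) Not entailed — the butter is what melted, not the snow.
(b) Entailed — this follows by dropping conjuncts from the melting event's description.
(c) Entailed — this follows by dropping conjuncts from the melting event's description.
(d) Not entailed — Priya melted the butter, not the wagon; the wagon belongs to the loading event.
(e) Not entailed — 'was loading' is progressive on an accomplishment; it does not entail the completed 'loaded'.
(f) Entailed — this follows by dropping conjuncts from the melting event's description.

(b), (c), (f)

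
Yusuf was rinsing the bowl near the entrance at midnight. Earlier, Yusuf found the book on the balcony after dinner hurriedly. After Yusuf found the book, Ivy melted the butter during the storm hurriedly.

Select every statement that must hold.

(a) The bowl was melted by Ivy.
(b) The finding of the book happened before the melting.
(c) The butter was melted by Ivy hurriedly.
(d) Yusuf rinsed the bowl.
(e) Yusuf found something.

(a) Not entailed — Ivy melted the butter, not the bowl; the bowl belongs to the rinsing event.
(b) Entailed — the narrative places the finding before the melting.
(c) Entailed — dropping 'during the storm' leaves a sub-description the original still satisfies.
(d) Entailed — 'rinse' is an activity; 'was rinsing' entails that some rinsing happened, so 'rinsed' holds.
(e) Entailed — this follows by dropping conjuncts from the finding event's description.

(b), (c), (d), (e)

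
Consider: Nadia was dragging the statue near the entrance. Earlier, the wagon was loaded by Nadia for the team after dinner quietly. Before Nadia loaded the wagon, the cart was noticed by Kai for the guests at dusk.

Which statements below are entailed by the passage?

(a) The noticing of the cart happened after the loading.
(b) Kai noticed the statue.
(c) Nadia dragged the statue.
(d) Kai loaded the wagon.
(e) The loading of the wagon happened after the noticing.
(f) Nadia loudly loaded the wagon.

(c), (e)

(a) Not entailed — the narrative places the noticing before the loading, not after.
(b) Not entailed — Kai noticed the cart, not the statue; the statue belongs to the dragging event.
(c) Entailed — 'drag' is an activity; 'was dragging' entails that some dragging happened, so 'dragged' holds.
(d) Not entailed — the passage has Nadia loading the wagon, not Kai.
(e) Entailed — the narrative places the noticing before the loading.
(f) Not entailed — 'loudly' adds a manner not in (and inconsistent with) the original.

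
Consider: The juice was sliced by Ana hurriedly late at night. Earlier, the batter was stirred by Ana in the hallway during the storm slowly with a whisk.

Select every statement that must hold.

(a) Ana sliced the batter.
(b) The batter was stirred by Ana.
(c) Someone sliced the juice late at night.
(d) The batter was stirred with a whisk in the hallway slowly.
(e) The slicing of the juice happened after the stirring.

(b), (c), (d), (e)

(a) Not entailed — Ana sliced the juice, not the batter; the batter belongs to the stirring event.
(b) Entailed — the original entails any weakening of itself; this just drops 'with a whisk', 'slowly', 'during the storm', 'in the hallway'.
(c) Entailed — this follows by dropping conjuncts from the slicing event's description.
(d) Entailed — every conjunct here is already in the original stirring event.
(e) Entailed — the narrative places the stirring before the slicing.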